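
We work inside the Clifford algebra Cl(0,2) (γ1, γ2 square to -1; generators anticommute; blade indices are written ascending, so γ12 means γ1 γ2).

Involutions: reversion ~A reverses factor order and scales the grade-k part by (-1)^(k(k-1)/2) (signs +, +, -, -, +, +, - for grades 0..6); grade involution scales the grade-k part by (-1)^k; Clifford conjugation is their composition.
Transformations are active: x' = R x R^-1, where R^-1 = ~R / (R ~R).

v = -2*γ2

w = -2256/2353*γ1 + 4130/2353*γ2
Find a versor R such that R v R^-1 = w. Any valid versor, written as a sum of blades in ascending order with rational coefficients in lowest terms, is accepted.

Construction: equal norms (both -4) license R = v + w = -2256/2353*γ1 - 576/2353*γ2 — nothing changes along that direction, while (v - w)/2 changes sign, so v maps onto w.
Answer: -2256/2353*γ1 - 576/2353*γ2


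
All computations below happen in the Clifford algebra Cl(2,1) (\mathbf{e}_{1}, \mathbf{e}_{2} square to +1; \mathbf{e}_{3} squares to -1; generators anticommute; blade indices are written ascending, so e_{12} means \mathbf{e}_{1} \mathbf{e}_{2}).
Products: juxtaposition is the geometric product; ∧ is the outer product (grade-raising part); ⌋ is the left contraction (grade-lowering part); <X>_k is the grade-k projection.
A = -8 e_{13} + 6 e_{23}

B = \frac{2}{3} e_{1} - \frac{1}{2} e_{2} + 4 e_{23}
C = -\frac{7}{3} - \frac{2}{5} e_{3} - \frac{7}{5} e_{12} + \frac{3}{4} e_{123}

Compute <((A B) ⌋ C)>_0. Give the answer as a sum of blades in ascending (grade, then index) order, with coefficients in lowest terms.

step 1: 24 + \frac{25}{3} e_{3} - 32 e_{12}
step 2: -\frac{1462}{15} + \frac{72}{5} e_{3} - \frac{797}{20} e_{12} + 18 e_{123}
step 3: -\frac{1462}{15}
Answer: -\frac{1462}{15}


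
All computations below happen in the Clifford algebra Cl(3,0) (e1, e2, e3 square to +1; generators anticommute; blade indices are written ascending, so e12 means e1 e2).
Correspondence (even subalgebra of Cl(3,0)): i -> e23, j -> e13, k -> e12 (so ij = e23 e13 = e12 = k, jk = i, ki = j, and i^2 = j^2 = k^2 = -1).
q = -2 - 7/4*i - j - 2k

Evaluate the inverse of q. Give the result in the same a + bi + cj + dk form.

In blades: q = -2 - 2*e12 - e13 - 7/4*e23.
With qbar = -2 + 2*e12 + e13 + 7/4*e23 (scalar fixed, mapped units negated), q qbar = 193/16 (the sum of squared coefficients), so q^-1 = qbar / (193/16) = -32/193 + 32/193*e12 + 16/193*e13 + 28/193*e23; translating back:
Answer: -32/193 + 28/193*i + 16/193*j + 32/193*k


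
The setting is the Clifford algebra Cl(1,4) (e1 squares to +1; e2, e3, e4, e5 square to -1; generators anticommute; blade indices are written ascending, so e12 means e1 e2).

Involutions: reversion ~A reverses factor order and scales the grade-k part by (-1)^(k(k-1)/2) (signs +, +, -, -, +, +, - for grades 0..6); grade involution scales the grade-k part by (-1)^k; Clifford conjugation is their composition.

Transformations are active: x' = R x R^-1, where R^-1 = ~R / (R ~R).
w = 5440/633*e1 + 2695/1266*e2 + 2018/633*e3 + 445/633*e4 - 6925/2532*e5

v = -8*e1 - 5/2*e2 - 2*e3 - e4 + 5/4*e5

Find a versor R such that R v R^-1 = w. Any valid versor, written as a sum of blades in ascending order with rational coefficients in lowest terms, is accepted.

R = v + w = 376/633*e1 - 235/633*e2 + 752/633*e3 - 188/633*e4 - 940/633*e5 works: the equal norms (819/16) guarantee its sandwich swaps v into w.
Answer: 376/633*e1 - 235/633*e2 + 752/633*e3 - 188/633*e4 - 940/633*e5


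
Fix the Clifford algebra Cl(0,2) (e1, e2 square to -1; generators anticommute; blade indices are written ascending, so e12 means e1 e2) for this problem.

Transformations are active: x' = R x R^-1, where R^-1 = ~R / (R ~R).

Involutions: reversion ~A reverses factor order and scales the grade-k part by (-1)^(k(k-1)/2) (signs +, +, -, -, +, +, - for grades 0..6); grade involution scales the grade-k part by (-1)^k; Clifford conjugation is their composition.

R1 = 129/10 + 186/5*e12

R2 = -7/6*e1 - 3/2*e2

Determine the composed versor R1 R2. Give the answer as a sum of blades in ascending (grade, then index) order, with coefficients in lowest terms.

Distribute over the terms of R1 (each basis-blade product reordered to ascending indices, repeated generators contracted through their squares):
(129/10) R2 = -301/20*e1 - 387/20*e2
(186/5*e12) R2 = 279/5*e1 - 217/5*e2
Summing the partial products and collecting blades:
Answer: 163/4*e1 - 251/4*e2


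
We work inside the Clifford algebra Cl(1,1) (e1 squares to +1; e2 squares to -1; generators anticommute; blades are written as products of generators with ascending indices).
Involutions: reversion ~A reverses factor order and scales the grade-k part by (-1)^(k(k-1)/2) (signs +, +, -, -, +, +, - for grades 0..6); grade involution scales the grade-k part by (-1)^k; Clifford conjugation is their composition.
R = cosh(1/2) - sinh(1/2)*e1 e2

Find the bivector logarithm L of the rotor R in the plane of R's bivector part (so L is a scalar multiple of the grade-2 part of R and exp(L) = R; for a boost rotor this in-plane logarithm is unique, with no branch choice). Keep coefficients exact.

The scalar part of R is cosh(1/2), which determines |rapidity| via cosh; the sign lives in the bivector part, and pairing them (bivector part over sinh of the rapidity = the plane) gives the unique in-plane L = rapidity * plane.
Concretely: cosh(rapidity) = cosh(1/2) gives rapidity = ±1/2, and since rapidity/sinh(rapidity) is even the sign is immaterial: L = (rapidity/sinh(rapidity)) * <R>_2 = (1/(2*sinh(1/2))) * <R>_2.
Answer: -1/2*e1 e2


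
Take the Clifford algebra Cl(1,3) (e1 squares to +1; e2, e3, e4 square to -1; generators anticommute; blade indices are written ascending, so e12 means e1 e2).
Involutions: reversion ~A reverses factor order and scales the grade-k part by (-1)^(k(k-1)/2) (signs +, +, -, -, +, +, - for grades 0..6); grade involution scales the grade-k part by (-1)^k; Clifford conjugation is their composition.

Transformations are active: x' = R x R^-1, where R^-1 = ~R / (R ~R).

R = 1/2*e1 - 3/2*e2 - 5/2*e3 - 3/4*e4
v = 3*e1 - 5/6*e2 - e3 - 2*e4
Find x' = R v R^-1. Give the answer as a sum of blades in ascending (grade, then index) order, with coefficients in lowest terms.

~R = 1/2*e1 - 3/2*e2 - 5/2*e3 - 3/4*e4, and R ~R = -141/16, so R^-1 = ~R / (-141/16).
R v = -15/4 + 49/12*e12 + 7*e13 + 5/4*e14 - 7/12*e23 + 19/8*e24 + 17/4*e34
Answer: -121/47*e1 - 125/282*e2 - 53/47*e3 + 64/47*e4


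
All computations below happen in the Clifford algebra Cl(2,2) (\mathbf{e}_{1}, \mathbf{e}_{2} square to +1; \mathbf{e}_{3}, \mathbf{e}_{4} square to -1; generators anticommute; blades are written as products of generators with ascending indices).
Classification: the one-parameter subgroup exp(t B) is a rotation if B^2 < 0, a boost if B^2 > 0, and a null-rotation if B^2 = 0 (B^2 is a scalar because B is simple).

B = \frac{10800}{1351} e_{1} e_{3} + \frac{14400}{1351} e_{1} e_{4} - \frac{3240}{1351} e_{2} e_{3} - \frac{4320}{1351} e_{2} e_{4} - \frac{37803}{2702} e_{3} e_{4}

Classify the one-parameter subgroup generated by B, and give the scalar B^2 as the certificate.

B^2 term by term: the squares give (\frac{10800}{1351})^2*(e_{1} e_{3})^2 + (\frac{14400}{1351})^2*(e_{1} e_{4})^2 + (-\frac{3240}{1351})^2*(e_{2} e_{3})^2 + (-\frac{4320}{1351})^2*(e_{2} e_{4})^2 + (-\frac{37803}{2702})^2*(e_{3} e_{4})^2 = \frac{116640000}{1825201}*(+1) + \frac{207360000}{1825201}*(+1) + \frac{10497600}{1825201}*(+1) + \frac{18662400}{1825201}*(+1) + \frac{1429066809}{7300804}*(-1) = -\frac{9}{4} (each basis 2-blade squares to minus the product of its generators' squares); cross terms between blades sharing an index anticommute and cancel; the commuting (index-disjoint) pairs give grade-4 terms 2*c*c'*(blade product), which cancel blade by blade — e_{1} e_{2} e_{3} e_{4}: \frac{93312000}{1825201} - \frac{93312000}{1825201} = 0 — confirming B is simple. So B^2 = -\frac{9}{4}.
Answer: rotation, certificate B^2 = -\frac{9}{4}. Note: conjugating B changes its blade decomposition but never the scalar B^2 = -\frac{9}{4}, whose sign settles the classification.


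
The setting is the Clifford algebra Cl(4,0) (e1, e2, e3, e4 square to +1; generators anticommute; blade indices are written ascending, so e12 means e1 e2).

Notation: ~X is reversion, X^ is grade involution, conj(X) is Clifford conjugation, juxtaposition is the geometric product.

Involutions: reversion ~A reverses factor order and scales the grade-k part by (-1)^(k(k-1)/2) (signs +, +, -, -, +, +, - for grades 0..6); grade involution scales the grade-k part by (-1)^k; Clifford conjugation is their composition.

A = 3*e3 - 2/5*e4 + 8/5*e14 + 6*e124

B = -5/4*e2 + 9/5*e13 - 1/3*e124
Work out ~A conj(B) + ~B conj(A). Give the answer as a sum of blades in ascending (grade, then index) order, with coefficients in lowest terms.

first term: -2 + 27/5*e1 + 8/15*e2 + 2/15*e12 + 15/2*e14 - 15/4*e23 + 1/2*e24 + 72/25*e34 + 2*e124 + 18/25*e134 - 54/5*e234 - e1234
second term: -2 + 27/5*e1 - 8/15*e2 + 2/15*e12 + 15/2*e14 + 15/4*e23 - 1/2*e24 - 72/25*e34 - 2*e124 - 18/25*e134 - 54/5*e234 + e1234
Answer: -4 + 54/5*e1 + 4/15*e12 + 15*e14 - 108/5*e234


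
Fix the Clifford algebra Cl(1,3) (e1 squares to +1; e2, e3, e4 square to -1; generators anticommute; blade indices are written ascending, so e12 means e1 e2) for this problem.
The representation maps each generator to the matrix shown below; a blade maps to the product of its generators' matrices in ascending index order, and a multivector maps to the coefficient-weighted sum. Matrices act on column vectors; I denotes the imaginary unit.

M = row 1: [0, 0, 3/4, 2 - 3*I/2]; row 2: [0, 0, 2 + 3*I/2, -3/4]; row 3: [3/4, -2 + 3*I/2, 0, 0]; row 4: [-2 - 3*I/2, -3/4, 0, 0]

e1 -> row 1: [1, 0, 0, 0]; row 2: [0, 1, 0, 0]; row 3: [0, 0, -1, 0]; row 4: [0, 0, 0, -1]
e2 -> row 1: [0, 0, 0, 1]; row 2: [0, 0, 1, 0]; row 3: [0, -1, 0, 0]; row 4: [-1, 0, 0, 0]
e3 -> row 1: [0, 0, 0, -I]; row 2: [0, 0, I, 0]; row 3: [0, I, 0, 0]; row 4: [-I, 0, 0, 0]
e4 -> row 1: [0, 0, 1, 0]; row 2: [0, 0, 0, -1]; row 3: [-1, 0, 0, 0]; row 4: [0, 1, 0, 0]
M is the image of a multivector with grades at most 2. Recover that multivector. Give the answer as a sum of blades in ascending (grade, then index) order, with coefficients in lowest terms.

Method: the blade images are trace-orthogonal — tr(rho(e_A) rho(e_B)^-1) = 4 if A = B and 0 otherwise — and rho(e_A)^-1 = (e_A)^2 * rho(e_A) with (e_A)^2 = +1 or -1, so the coefficient of e_A in the preimage is (e_A)^2 * tr(M rho(e_A))/4.
Nonzero projections over blades of grade <= 2: e2: (e2)^2 = -1, tr(M rho(e2)) = -8, coefficient 2; e3: (e3)^2 = -1, tr(M rho(e3)) = -6, coefficient 3/2; e14: (e14)^2 = +1, tr(M rho(e14)) = 3, coefficient 3/4. Every other blade of grade <= 2 projects to 0.
Answer: 2*e2 + 3/2*e3 + 3/4*e14


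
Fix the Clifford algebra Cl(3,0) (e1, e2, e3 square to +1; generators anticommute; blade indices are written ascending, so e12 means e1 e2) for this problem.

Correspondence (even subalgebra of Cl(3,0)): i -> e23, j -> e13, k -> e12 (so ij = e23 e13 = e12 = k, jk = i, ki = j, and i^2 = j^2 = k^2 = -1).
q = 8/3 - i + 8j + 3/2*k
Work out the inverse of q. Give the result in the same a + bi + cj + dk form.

In blades: q = 8/3 + 3/2*e12 + 8*e13 - e23.
With qbar = 8/3 - 3/2*e12 - 8*e13 + e23 (scalar fixed, mapped units negated), q qbar = 2677/36 (the sum of squared coefficients), so q^-1 = qbar / (2677/36) = 96/2677 - 54/2677*e12 - 288/2677*e13 + 36/2677*e23; translating back:
Answer: 96/2677 + 36/2677*i - 288/2677*j - 54/2677*k


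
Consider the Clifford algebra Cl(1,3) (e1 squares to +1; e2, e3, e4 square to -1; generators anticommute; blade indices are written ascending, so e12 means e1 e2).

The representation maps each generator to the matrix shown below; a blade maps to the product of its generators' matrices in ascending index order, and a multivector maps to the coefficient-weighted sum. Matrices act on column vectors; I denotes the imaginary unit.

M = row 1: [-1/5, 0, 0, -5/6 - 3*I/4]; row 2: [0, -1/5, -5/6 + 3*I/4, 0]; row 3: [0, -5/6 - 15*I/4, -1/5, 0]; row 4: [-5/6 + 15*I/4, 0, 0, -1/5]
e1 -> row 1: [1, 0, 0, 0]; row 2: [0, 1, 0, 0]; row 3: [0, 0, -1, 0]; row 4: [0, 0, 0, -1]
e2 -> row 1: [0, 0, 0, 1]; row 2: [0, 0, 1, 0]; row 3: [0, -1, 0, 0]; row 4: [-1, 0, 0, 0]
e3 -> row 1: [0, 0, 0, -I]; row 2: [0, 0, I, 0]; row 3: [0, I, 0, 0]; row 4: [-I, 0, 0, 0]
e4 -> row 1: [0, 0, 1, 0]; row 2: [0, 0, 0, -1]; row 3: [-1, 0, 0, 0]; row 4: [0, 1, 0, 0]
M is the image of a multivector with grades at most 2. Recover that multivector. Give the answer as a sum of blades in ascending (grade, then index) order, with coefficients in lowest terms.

Method: the blade images are trace-orthogonal — tr(rho(e_A) rho(e_B)^-1) = 4 if A = B and 0 otherwise — and rho(e_A)^-1 = (e_A)^2 * rho(e_A) with (e_A)^2 = +1 or -1, so the coefficient of e_A in the preimage is (e_A)^2 * tr(M rho(e_A))/4.
Nonzero projections over blades of grade <= 2: 1: (1)^2 = +1, tr(M 1) = -4/5, coefficient -1/5; e3: (e3)^2 = -1, tr(M rho(e3)) = 6, coefficient -3/2; e12: (e12)^2 = +1, tr(M rho(e12)) = -10/3, coefficient -5/6; e13: (e13)^2 = +1, tr(M rho(e13)) = 9, coefficient 9/4. Every other blade of grade <= 2 projects to 0.
Answer: -1/5 - 3/2*e3 - 5/6*e12 + 9/4*e13


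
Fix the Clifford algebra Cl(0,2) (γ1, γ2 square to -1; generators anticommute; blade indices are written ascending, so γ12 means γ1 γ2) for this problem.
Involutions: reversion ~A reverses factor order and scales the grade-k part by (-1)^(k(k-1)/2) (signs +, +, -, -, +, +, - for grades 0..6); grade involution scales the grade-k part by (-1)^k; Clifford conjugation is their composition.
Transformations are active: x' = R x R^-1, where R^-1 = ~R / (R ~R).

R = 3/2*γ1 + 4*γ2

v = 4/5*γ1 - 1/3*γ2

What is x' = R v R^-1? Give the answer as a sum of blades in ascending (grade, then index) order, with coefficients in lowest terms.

~R = 3/2*γ1 + 4*γ2, and R ~R = -73/4, so R^-1 = ~R / (-73/4).
R v = 2/15 - 37/10*γ12
Answer: -60/73*γ1 + 301/1095*γ2


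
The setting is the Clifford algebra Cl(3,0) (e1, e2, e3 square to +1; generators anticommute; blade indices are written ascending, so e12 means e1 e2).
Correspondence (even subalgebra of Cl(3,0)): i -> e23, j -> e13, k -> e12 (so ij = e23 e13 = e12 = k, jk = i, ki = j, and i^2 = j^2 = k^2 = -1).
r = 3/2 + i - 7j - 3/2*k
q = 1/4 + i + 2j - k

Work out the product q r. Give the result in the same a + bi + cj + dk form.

In blades: q = 1/4 - e12 + 2*e13 + e23, r = 3/2 - 3/2*e12 - 7*e13 + e23.
Distribute q over r term by term (generator squares from the signature, products reordered to ascending indices): (1/4)*r = 3/8 - 3/8*e12 - 7/4*e13 + 1/4*e23; (-e12)*r = -3/2 - 3/2*e12 - e13 - 7*e23; (2*e13)*r = 14 - 2*e12 + 3*e13 - 3*e23; (e23)*r = -1 - 7*e12 + 3/2*e13 + 3/2*e23.
Sum: 95/8 - 87/8*e12 + 7/4*e13 - 33/4*e23; translating back through the correspondence:
Answer: 95/8 - 33/4*i + 7/4*j - 87/8*k


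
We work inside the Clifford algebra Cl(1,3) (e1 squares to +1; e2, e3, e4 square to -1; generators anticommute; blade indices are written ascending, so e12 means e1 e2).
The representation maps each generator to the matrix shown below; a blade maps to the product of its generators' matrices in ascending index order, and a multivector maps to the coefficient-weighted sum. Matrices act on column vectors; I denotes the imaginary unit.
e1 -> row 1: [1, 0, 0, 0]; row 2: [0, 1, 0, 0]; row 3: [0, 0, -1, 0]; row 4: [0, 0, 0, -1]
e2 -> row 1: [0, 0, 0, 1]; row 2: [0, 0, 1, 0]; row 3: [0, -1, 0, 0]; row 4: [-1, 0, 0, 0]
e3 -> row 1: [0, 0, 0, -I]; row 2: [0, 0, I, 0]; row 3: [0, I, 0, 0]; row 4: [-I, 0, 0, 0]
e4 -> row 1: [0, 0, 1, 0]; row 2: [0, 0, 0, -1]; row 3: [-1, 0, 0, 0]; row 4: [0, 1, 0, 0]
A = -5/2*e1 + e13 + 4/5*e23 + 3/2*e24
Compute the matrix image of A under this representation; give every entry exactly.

Bivector images (products of the table entries): rho(e13) = rho(e1)rho(e3) = row 1: [0, 0, 0, -I]; row 2: [0, 0, I, 0]; row 3: [0, -I, 0, 0]; row 4: [I, 0, 0, 0]; rho(e23) = rho(e2)rho(e3) = row 1: [-I, 0, 0, 0]; row 2: [0, I, 0, 0]; row 3: [0, 0, -I, 0]; row 4: [0, 0, 0, I]; rho(e24) = rho(e2)rho(e4) = row 1: [0, 1, 0, 0]; row 2: [-1, 0, 0, 0]; row 3: [0, 0, 0, 1]; row 4: [0, 0, -1, 0].
M = (-5/2)*rho(e1) + (1)*rho(e13) + (4/5)*rho(e23) + (3/2)*rho(e24), summed entrywise:
Answer: row 1: [-5/2 - 4*I/5, 3/2, 0, -I]; row 2: [-3/2, -5/2 + 4*I/5, I, 0]; row 3: [0, -I, 5/2 - 4*I/5, 3/2]; row 4: [I, 0, -3/2, 5/2 + 4*I/5]


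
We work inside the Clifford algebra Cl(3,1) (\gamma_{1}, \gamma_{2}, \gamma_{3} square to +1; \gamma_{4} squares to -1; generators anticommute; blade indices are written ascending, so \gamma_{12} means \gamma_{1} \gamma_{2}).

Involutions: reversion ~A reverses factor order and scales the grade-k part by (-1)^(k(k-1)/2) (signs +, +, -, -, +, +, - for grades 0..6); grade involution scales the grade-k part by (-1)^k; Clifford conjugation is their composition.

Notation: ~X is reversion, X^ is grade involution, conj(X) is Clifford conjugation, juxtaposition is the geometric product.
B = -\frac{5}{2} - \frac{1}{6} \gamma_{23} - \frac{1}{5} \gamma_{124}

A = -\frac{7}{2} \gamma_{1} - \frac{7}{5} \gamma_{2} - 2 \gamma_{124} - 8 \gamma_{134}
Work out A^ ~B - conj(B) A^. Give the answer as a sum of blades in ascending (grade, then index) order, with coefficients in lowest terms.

first term: \frac{2}{5} - \frac{35}{4} \gamma_{1} - \frac{7}{2} \gamma_{2} + \frac{7}{30} \gamma_{3} - \frac{7}{25} \gamma_{14} - \frac{8}{5} \gamma_{23} + \frac{7}{10} \gamma_{24} + \frac{7}{12} \gamma_{123} - \frac{19}{3} \gamma_{124} - \frac{59}{3} \gamma_{134}
second term: -\frac{2}{5} - \frac{35}{4} \gamma_{1} - \frac{7}{2} \gamma_{2} - \frac{7}{30} \gamma_{3} + \frac{7}{25} \gamma_{14} - \frac{8}{5} \gamma_{23} - \frac{7}{10} \gamma_{24} + \frac{7}{12} \gamma_{123} - \frac{11}{3} \gamma_{124} - \frac{61}{3} \gamma_{134}
Answer: \frac{4}{5} + \frac{7}{15} \gamma_{3} - \frac{14}{25} \gamma_{14} + \frac{7}{5} \gamma_{24} - \frac{8}{3} \gamma_{124} + \frac{2}{3} \gamma_{134}


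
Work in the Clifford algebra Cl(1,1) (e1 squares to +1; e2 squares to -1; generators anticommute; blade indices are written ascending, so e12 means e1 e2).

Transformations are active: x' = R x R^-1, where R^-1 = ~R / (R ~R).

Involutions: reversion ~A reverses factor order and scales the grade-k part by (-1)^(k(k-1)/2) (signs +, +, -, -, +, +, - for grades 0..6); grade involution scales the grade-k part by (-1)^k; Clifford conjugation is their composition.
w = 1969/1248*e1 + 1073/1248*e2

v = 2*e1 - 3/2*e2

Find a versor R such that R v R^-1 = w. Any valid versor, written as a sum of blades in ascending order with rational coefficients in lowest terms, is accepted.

Sketch: the shared square 7/4 makes R = v + w = 4465/1248*e1 - 799/1248*e2 the natural versor; its sandwich fixes that direction, negates (v - w)/2, and sends v to w.
Answer: 4465/1248*e1 - 799/1248*e2


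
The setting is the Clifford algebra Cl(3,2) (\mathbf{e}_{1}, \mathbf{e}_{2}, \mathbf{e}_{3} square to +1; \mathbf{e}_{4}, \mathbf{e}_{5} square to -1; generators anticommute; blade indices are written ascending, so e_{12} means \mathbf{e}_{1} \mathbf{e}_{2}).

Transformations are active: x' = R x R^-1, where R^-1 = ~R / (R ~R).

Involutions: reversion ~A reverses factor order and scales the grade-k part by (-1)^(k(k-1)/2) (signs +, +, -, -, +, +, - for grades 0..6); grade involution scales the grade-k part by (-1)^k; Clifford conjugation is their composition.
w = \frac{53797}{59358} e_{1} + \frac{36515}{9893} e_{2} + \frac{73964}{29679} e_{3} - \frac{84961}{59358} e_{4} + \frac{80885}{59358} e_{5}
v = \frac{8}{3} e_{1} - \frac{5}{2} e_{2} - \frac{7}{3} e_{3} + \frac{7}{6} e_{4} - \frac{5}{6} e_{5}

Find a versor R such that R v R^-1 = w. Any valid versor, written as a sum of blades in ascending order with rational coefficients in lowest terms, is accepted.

Sketch: the shared square \frac{67}{4} makes R = v + w = \frac{70695}{19786} e_{1} + \frac{23565}{19786} e_{2} + \frac{1571}{9893} e_{3} - \frac{7855}{29679} e_{4} + \frac{15710}{29679} e_{5} the natural versor; its sandwich fixes that direction, negates (v - w)/2, and sends v to w.
Answer: \frac{70695}{19786} e_{1} + \frac{23565}{19786} e_{2} + \frac{1571}{9893} e_{3} - \frac{7855}{29679} e_{4} + \frac{15710}{29679} e_{5}


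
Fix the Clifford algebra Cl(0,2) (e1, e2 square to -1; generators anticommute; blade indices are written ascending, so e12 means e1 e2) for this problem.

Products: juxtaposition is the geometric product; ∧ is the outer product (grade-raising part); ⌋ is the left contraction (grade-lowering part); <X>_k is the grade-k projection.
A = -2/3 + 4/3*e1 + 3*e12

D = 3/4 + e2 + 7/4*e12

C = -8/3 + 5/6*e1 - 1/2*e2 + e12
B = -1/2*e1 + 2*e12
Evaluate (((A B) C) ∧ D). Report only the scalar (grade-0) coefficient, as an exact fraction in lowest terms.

step 1: -16/3 + 1/3*e1 - 25/6*e2 - 4/3*e12
step 2: 475/36 - 61/6*e1 + 37/3*e2 + 55/36*e12
step 3: 475/48 - 61/8*e1 + 202/9*e2 + 1013/72*e12
Answer: 475/48


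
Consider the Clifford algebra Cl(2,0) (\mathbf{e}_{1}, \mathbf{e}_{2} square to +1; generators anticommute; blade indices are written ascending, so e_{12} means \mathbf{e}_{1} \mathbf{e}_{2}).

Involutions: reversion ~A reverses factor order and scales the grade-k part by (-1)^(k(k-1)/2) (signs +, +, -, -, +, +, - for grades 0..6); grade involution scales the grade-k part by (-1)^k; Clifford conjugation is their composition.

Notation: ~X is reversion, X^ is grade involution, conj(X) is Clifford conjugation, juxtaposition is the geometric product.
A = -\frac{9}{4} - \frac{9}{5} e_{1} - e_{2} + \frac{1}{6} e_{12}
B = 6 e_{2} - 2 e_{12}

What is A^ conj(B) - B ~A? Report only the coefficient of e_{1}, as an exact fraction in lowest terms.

first term: -\frac{19}{3} - 3 e_{1} + \frac{171}{10} e_{2} - \frac{153}{10} e_{12}
second term: -\frac{19}{3} + 3 e_{1} - \frac{171}{10} e_{2} + \frac{153}{10} e_{12}
Answer: -6


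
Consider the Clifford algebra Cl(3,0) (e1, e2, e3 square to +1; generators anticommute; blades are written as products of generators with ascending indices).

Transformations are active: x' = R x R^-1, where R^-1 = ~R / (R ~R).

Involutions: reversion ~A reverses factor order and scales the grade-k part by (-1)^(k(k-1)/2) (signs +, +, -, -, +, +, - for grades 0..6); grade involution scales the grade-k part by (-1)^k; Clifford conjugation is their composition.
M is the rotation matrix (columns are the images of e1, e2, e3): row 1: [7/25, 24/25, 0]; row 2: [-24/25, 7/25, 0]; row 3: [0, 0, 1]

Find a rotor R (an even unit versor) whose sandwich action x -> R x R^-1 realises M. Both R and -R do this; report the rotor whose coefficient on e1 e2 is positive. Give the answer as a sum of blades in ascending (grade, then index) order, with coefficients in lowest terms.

Method: write R = a + b12*e1 e2 + b13*e1 e3 + b23*e2 e3 with a^2 + b12^2 + b13^2 + b23^2 = 1 (so R^-1 = ~R). Expanding the columns R e_j ~R gives tr M = 4a^2 - 1 and, from the antisymmetric part, M21 - M12 = -4a*b12, M13 - M31 = 4a*b13, M32 - M23 = -4a*b23.
Here tr M = 39/25, so a^2 = (1 + tr M)/4 = 16/25 and a = ±4/5. Taking a = 4/5: M21 - M12 = -48/25, M13 - M31 = 0, M32 - M23 = 0, giving b12 = 3/5, b13 = 0, b23 = 0, i.e. R = 4/5 + 3/5*e1 e2.
Its e1 e2 coefficient is already positive.
Answer: 4/5 + 3/5*e1 e2. Note: both R and -R realise this M (trace 39/25); the covering map identifies them, and the e1 e2-coefficient sign is the tie-breaker.


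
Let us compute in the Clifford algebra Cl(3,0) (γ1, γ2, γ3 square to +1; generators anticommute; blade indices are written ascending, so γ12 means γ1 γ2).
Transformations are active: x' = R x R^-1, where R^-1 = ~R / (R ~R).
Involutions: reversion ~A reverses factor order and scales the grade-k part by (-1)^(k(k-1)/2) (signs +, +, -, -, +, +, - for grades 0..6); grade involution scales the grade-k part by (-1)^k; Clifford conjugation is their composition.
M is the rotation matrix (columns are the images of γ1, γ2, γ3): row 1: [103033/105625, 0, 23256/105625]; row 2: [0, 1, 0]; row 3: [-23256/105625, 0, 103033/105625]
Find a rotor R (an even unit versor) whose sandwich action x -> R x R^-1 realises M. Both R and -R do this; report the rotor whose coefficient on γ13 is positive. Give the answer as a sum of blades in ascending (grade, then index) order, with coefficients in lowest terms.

Method: write R = a + b12*γ12 + b13*γ13 + b23*γ23 with a^2 + b12^2 + b13^2 + b23^2 = 1 (so R^-1 = ~R). Expanding the columns R e_j ~R gives tr M = 4a^2 - 1 and, from the antisymmetric part, M21 - M12 = -4a*b12, M13 - M31 = 4a*b13, M32 - M23 = -4a*b23.
Here tr M = 311691/105625, so a^2 = (1 + tr M)/4 = 104329/105625 and a = ±323/325. Taking a = 323/325: M21 - M12 = 0, M13 - M31 = 46512/105625, M32 - M23 = 0, giving b12 = 0, b13 = 36/325, b23 = 0, i.e. R = 323/325 + 36/325*γ13.
Its γ13 coefficient is already positive.
Answer: 323/325 + 36/325*γ13. Key observation: the double cover Spin(3) -> SO(3) sends R and -R to the same matrix (trace 311691/105625 here), so the stated sign of the γ13 coefficient is what selects one sheet.


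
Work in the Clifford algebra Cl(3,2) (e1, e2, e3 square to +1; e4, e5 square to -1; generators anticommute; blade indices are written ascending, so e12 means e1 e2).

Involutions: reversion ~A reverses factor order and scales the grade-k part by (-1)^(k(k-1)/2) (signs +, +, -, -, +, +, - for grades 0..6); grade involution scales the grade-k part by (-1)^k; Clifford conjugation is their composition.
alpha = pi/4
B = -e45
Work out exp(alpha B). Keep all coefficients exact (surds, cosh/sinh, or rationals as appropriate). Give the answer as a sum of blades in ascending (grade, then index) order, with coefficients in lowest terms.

B^2 = (-1)^2*(e45)^2 = 1*(-1) = -1 (a basis 2-blade squares to minus the product of its generators' squares).
B^2 = -1 — the negative square puts this in the circular regime; l = 1, alpha*l = pi/4, so exp(alpha B) = cos(pi/4) + (sin(pi/4)/1)*B = sqrt(2)/2 + (sqrt(2)/2)*B.
Answer: sqrt(2)/2 - sqrt(2)/2*e45


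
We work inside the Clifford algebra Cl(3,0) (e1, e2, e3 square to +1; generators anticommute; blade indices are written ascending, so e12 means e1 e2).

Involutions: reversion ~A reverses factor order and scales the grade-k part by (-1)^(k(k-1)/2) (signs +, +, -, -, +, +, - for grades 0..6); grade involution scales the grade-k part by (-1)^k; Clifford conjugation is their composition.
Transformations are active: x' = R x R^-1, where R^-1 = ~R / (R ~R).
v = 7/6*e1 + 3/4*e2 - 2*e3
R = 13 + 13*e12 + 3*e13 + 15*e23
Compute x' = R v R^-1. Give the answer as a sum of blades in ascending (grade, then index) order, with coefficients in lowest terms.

~R = 13 - 13*e12 - 3*e13 - 15*e23, and R ~R = 572, so R^-1 = ~R / (572).
R v = 227/12*e1 - 425/12*e2 - 163/4*e3 - 43/4*e123
Answer: -249/286*e1 - 964/429*e2 - 15/44*e3


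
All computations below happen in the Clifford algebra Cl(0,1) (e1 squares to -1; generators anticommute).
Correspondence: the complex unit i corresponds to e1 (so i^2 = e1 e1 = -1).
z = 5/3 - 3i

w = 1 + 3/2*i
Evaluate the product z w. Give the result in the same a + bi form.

In blades: z = 5/3 - 3*e1, w = 1 + 3/2*e1.
Distribute z over w term by term (generator squares from the signature, products reordered to ascending indices): (5/3)*w = 5/3 + 5/2*e1; (-3*e1)*w = 9/2 - 3*e1.
Sum: 37/6 - 1/2*e1; translating back through the correspondence:
Answer: 37/6 - 1/2*i


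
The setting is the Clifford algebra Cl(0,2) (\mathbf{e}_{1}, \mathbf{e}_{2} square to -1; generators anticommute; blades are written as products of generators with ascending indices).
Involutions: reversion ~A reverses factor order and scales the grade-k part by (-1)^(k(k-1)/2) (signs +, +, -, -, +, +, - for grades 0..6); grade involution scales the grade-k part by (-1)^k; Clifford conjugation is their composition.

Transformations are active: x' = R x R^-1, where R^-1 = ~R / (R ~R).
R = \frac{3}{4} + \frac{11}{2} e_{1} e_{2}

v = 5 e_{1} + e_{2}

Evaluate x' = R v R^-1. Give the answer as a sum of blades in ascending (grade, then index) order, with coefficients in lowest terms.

~R = \frac{3}{4} - \frac{11}{2} e_{1} e_{2}, and R ~R = \frac{493}{16}, so R^-1 = ~R / (\frac{493}{16}).
R v = -\frac{7}{4} e_{1} + \frac{113}{4} e_{2}
Answer: -\frac{2507}{493} e_{1} + \frac{185}{493} e_{2}


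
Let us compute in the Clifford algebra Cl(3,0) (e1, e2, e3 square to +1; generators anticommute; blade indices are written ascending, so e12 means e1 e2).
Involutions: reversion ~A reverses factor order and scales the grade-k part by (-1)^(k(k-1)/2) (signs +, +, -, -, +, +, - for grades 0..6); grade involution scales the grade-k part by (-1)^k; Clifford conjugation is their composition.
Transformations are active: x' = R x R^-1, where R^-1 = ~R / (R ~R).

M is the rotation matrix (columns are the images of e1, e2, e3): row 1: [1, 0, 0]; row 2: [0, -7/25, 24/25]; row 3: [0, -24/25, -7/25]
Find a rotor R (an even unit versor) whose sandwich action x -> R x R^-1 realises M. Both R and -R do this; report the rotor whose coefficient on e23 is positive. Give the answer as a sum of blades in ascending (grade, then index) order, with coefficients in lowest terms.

Method: write R = a + b12*e12 + b13*e13 + b23*e23 with a^2 + b12^2 + b13^2 + b23^2 = 1 (so R^-1 = ~R). Expanding the columns R e_j ~R gives tr M = 4a^2 - 1 and, from the antisymmetric part, M21 - M12 = -4a*b12, M13 - M31 = 4a*b13, M32 - M23 = -4a*b23.
Here tr M = 11/25, so a^2 = (1 + tr M)/4 = 9/25 and a = ±3/5. Taking a = 3/5: M21 - M12 = 0, M13 - M31 = 0, M32 - M23 = -48/25, giving b12 = 0, b13 = 0, b23 = 4/5, i.e. R = 3/5 + 4/5*e23.
Its e23 coefficient is already positive.
Answer: 3/5 + 4/5*e23. Uniqueness: Spin(3) -> SO(3) maps R and -R to the same rotation of trace 11/25; fixing the sign of the e23 coefficient removes the ambiguity.


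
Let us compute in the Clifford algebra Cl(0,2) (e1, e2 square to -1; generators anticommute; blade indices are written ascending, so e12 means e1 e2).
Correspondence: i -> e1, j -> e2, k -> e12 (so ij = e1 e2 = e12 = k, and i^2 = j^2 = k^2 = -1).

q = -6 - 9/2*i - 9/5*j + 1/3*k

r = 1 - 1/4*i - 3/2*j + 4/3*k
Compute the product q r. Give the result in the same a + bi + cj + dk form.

In blades: q = -6 - 9/2*e1 - 9/5*e2 + 1/3*e12, r = 1 - 1/4*e1 - 3/2*e2 + 4/3*e12.
Distribute q over r term by term (generator squares from the signature, products reordered to ascending indices): (-6)*r = -6 + 3/2*e1 + 9*e2 - 8*e12; (-9/2*e1)*r = -9/8 - 9/2*e1 + 6*e2 + 27/4*e12; (-9/5*e2)*r = -27/10 - 12/5*e1 - 9/5*e2 - 9/20*e12; (1/3*e12)*r = -4/9 + 1/2*e1 - 1/12*e2 + 1/3*e12.
Sum: -3697/360 - 49/10*e1 + 787/60*e2 - 41/30*e12; translating back through the correspondence:
Answer: -3697/360 - 49/10*i + 787/60*j - 41/30*k


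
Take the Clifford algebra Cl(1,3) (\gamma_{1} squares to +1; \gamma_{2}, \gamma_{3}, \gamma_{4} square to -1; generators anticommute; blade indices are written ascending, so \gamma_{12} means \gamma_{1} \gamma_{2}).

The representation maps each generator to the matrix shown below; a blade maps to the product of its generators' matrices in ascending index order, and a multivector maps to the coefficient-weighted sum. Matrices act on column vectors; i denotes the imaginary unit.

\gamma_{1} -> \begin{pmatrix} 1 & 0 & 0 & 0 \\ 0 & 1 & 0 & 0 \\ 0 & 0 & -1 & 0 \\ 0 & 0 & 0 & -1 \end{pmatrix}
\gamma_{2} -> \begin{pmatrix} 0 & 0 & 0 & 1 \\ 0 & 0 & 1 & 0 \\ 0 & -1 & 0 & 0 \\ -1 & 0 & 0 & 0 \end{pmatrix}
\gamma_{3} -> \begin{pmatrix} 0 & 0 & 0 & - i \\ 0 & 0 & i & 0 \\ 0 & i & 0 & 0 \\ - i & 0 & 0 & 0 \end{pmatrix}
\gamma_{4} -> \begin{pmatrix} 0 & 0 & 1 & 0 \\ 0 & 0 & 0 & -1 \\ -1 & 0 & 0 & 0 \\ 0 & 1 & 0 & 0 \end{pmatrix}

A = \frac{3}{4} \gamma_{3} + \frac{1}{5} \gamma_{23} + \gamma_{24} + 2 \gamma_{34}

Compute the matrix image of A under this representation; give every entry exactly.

Bivector images (products of the table entries): rho(\gamma_{23}) = rho(\gamma_{2})rho(\gamma_{3}) = \begin{pmatrix} - i & 0 & 0 & 0 \\ 0 & i & 0 & 0 \\ 0 & 0 & - i & 0 \\ 0 & 0 & 0 & i \end{pmatrix}; rho(\gamma_{24}) = rho(\gamma_{2})rho(\gamma_{4}) = \begin{pmatrix} 0 & 1 & 0 & 0 \\ -1 & 0 & 0 & 0 \\ 0 & 0 & 0 & 1 \\ 0 & 0 & -1 & 0 \end{pmatrix}; rho(\gamma_{34}) = rho(\gamma_{3})rho(\gamma_{4}) = \begin{pmatrix} 0 & - i & 0 & 0 \\ - i & 0 & 0 & 0 \\ 0 & 0 & 0 & - i \\ 0 & 0 & - i & 0 \end{pmatrix}.
M = (\frac{3}{4})*rho(\gamma_{3}) + (\frac{1}{5})*rho(\gamma_{23}) + (1)*rho(\gamma_{24}) + (2)*rho(\gamma_{34}), summed entrywise:
Answer: \begin{pmatrix} - \frac{i}{5} & 1 - 2 i & 0 & - \frac{3 i}{4} \\ -1 - 2 i & \frac{i}{5} & \frac{3 i}{4} & 0 \\ 0 & \frac{3 i}{4} & - \frac{i}{5} & 1 - 2 i \\ - \frac{3 i}{4} & 0 & -1 - 2 i & \frac{i}{5} \end{pmatrix}


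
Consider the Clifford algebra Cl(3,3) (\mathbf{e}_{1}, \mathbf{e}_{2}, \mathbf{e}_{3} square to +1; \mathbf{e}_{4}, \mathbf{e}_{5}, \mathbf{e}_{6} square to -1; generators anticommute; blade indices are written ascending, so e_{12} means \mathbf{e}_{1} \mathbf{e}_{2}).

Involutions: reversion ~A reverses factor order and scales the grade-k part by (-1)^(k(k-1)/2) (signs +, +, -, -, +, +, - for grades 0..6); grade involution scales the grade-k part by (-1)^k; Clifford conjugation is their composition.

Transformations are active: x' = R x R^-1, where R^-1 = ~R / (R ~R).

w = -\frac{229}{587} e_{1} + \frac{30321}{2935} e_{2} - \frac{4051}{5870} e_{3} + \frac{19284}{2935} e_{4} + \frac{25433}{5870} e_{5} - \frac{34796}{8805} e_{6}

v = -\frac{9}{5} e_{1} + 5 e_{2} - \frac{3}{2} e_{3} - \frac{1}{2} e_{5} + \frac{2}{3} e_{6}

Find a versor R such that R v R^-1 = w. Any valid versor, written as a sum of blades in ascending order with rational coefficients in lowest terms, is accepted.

The midline construction: v and w both square to \frac{6704}{225}, so reflecting in their sum -\frac{6428}{2935} e_{1} + \frac{44996}{2935} e_{2} - \frac{6428}{2935} e_{3} + \frac{19284}{2935} e_{4} + \frac{11249}{2935} e_{5} - \frac{9642}{2935} e_{6} exchanges them.
Answer: -\frac{6428}{2935} e_{1} + \frac{44996}{2935} e_{2} - \frac{6428}{2935} e_{3} + \frac{19284}{2935} e_{4} + \frac{11249}{2935} e_{5} - \frac{9642}{2935} e_{6}


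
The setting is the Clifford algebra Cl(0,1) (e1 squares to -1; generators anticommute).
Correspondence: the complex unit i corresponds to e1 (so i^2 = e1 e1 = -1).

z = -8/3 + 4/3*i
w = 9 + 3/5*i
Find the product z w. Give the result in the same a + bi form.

In blades: z = -8/3 + 4/3*e1, w = 9 + 3/5*e1.
Distribute z over w term by term (generator squares from the signature, products reordered to ascending indices): (-8/3)*w = -24 - 8/5*e1; (4/3*e1)*w = -4/5 + 12*e1.
Sum: -124/5 + 52/5*e1; translating back through the correspondence:
Answer: -124/5 + 52/5*i


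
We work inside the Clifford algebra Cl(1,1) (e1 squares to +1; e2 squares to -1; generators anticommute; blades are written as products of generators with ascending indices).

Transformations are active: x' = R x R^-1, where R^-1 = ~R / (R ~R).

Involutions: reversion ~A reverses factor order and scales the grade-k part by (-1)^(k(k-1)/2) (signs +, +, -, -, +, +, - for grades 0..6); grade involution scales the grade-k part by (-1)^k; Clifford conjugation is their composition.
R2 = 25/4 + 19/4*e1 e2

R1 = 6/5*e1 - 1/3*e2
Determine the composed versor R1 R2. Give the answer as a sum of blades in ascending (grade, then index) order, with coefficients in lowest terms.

Distribute over the terms of R1 (each basis-blade product reordered to ascending indices, repeated generators contracted through their squares):
(6/5*e1) R2 = 15/2*e1 + 57/10*e2
(-1/3*e2) R2 = -19/12*e1 - 25/12*e2
Summing the partial products and collecting blades:
Answer: 71/12*e1 + 217/60*e2


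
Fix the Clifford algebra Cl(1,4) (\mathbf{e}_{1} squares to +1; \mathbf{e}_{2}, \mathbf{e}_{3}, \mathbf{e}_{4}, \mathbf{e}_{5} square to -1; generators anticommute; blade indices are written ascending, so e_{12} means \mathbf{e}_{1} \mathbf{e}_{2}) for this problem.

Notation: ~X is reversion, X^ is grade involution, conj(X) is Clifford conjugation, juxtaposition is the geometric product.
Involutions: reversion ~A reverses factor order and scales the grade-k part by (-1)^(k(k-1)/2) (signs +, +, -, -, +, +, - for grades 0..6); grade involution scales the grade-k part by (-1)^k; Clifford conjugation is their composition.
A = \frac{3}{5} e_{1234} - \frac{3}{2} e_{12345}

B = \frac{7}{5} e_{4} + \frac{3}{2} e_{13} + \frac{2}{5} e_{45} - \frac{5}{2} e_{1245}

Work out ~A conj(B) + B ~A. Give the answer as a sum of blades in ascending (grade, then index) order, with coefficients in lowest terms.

first term: -\frac{15}{4} e_{3} + \frac{9}{10} e_{24} + \frac{3}{2} e_{35} + \frac{6}{25} e_{123} - \frac{9}{4} e_{245} + \frac{117}{50} e_{1235}
second term: -\frac{15}{4} e_{3} - \frac{9}{10} e_{24} - \frac{3}{2} e_{35} + \frac{36}{25} e_{123} + \frac{9}{4} e_{245} - \frac{93}{50} e_{1235}
Answer: -\frac{15}{2} e_{3} + \frac{42}{25} e_{123} + \frac{12}{25} e_{1235}


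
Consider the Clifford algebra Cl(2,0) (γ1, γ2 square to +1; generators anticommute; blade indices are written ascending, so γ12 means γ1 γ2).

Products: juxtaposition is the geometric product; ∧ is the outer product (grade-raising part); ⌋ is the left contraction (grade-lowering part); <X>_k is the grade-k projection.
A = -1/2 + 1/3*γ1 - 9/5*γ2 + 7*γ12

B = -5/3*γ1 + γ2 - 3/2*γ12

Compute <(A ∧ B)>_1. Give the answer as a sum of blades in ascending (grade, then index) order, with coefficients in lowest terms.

step 1: 5/6*γ1 - 1/2*γ2 - 23/12*γ12
step 2: 5/6*γ1 - 1/2*γ2
Answer: 5/6*γ1 - 1/2*γ2


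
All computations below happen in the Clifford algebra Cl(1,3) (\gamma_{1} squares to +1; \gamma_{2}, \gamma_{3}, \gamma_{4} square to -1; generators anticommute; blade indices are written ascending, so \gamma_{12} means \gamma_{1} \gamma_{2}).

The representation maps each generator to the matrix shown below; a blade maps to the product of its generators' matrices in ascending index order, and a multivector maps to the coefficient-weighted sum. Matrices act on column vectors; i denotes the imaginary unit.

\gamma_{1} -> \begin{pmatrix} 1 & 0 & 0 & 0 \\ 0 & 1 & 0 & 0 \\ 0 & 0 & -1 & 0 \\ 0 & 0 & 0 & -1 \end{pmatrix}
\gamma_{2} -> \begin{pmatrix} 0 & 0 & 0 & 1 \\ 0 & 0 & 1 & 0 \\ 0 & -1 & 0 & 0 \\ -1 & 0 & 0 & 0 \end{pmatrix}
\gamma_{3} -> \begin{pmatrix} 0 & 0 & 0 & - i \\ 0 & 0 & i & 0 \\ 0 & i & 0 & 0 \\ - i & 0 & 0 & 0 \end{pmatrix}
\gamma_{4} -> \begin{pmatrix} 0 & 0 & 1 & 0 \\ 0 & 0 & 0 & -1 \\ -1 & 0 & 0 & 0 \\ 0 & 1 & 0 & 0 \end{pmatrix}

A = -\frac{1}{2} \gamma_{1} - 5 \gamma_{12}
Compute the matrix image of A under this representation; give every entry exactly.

Bivector images (products of the table entries): rho(\gamma_{12}) = rho(\gamma_{1})rho(\gamma_{2}) = \begin{pmatrix} 0 & 0 & 0 & 1 \\ 0 & 0 & 1 & 0 \\ 0 & 1 & 0 & 0 \\ 1 & 0 & 0 & 0 \end{pmatrix}.
M = (-\frac{1}{2})*rho(\gamma_{1}) + (-5)*rho(\gamma_{12}), summed entrywise:
Answer: \begin{pmatrix} - \frac{1}{2} & 0 & 0 & -5 \\ 0 & - \frac{1}{2} & -5 & 0 \\ 0 & -5 & \frac{1}{2} & 0 \\ -5 & 0 & 0 & \frac{1}{2} \end{pmatrix}


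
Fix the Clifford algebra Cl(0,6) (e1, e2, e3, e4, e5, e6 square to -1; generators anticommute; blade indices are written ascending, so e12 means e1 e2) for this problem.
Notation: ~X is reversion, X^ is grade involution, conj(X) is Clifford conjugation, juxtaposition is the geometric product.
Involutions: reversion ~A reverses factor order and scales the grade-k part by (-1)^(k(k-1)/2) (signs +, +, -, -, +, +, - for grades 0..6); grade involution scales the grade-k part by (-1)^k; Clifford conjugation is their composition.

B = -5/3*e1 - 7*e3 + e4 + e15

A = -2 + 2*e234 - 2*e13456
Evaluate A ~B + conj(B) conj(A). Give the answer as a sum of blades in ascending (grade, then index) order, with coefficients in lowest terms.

first term: 10/3*e1 + 14*e3 - 2*e4 + 2*e15 - 2*e23 - 14*e24 - 2*e346 + 10/3*e1234 + 2*e1356 + 14*e1456 - 10/3*e3456 + 2*e12345
second term: -10/3*e1 - 14*e3 + 2*e4 + 2*e15 + 2*e23 + 14*e24 + 2*e346 + 10/3*e1234 + 2*e1356 + 14*e1456 - 10/3*e3456 + 2*e12345
Answer: 4*e15 + 20/3*e1234 + 4*e1356 + 28*e1456 - 20/3*e3456 + 4*e12345


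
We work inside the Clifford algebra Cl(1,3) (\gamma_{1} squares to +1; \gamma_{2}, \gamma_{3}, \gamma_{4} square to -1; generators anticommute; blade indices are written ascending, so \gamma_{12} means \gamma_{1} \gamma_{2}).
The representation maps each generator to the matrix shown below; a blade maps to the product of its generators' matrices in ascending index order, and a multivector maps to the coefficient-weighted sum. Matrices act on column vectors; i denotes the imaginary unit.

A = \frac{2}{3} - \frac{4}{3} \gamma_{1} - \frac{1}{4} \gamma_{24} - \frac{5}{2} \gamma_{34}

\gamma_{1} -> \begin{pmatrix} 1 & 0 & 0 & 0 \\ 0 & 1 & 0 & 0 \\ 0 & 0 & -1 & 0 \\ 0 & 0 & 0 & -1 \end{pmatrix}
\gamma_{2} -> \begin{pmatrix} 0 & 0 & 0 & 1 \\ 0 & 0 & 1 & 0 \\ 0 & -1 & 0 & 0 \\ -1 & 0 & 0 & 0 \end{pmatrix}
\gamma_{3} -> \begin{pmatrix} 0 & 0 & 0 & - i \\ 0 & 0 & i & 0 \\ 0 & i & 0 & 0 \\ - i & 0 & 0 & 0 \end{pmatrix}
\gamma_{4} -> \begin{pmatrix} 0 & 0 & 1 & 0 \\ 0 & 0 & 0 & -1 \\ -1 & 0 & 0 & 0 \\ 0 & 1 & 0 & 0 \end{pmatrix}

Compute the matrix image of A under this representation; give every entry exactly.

Bivector images (products of the table entries): rho(\gamma_{24}) = rho(\gamma_{2})rho(\gamma_{4}) = \begin{pmatrix} 0 & 1 & 0 & 0 \\ -1 & 0 & 0 & 0 \\ 0 & 0 & 0 & 1 \\ 0 & 0 & -1 & 0 \end{pmatrix}; rho(\gamma_{34}) = rho(\gamma_{3})rho(\gamma_{4}) = \begin{pmatrix} 0 & - i & 0 & 0 \\ - i & 0 & 0 & 0 \\ 0 & 0 & 0 & - i \\ 0 & 0 & - i & 0 \end{pmatrix}.
M = (\frac{2}{3})*1 + (-\frac{4}{3})*rho(\gamma_{1}) + (-\frac{1}{4})*rho(\gamma_{24}) + (-\frac{5}{2})*rho(\gamma_{34}), summed entrywise (1 is the identity matrix):
Answer: \begin{pmatrix} - \frac{2}{3} & - \frac{1}{4} + \frac{5 i}{2} & 0 & 0 \\ \frac{1}{4} + \frac{5 i}{2} & - \frac{2}{3} & 0 & 0 \\ 0 & 0 & 2 & - \frac{1}{4} + \frac{5 i}{2} \\ 0 & 0 & \frac{1}{4} + \frac{5 i}{2} & 2 \end{pmatrix}
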